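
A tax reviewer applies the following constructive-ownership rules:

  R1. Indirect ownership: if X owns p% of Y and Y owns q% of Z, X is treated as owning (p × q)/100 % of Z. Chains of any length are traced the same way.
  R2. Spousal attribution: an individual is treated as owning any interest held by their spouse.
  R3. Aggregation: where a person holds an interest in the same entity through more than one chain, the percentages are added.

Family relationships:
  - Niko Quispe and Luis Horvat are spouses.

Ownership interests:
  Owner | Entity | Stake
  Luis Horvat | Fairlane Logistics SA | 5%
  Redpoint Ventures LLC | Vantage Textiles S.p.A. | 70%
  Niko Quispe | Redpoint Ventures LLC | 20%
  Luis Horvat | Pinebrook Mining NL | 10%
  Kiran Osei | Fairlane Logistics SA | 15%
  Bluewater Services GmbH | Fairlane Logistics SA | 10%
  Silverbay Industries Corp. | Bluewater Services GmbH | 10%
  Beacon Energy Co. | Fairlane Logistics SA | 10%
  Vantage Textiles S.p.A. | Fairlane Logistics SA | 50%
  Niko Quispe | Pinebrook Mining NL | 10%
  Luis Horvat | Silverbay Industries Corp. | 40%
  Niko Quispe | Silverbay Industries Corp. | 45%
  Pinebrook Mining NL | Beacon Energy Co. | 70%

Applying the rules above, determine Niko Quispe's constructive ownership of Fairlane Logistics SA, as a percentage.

14.25%

By spousal attribution (R2), Niko Quispe is treated as also owning Luis Horvat's interest in Silverbay Industries Corp, giving 45% + 40% = 85%.
By spousal attribution (R2), Niko Quispe is treated as also owning Luis Horvat's interest in Pinebrook Mining NL, giving 10% + 10% = 20%.
By spousal attribution (R2), Niko Quispe is treated as owning Luis Horvat's 5% interest in Fairlane Logistics SA.
Chain via Silverbay Industries Corp. → Bluewater Services GmbH (R1): 85% × 10% × 10% = 0.85% of Fairlane Logistics SA.
Chain via Pinebrook Mining NL → Beacon Energy Co. (R1): 20% × 70% × 10% = 1.4% of Fairlane Logistics SA.
Chain via Redpoint Ventures LLC → Vantage Textiles S.p.A. (R1): 20% × 70% × 50% = 7% of Fairlane Logistics SA.
Direct interest in Fairlane Logistics SA: 5%.
Aggregating (R3): 0.85% + 1.4% + 7% + 5% = 14.25%.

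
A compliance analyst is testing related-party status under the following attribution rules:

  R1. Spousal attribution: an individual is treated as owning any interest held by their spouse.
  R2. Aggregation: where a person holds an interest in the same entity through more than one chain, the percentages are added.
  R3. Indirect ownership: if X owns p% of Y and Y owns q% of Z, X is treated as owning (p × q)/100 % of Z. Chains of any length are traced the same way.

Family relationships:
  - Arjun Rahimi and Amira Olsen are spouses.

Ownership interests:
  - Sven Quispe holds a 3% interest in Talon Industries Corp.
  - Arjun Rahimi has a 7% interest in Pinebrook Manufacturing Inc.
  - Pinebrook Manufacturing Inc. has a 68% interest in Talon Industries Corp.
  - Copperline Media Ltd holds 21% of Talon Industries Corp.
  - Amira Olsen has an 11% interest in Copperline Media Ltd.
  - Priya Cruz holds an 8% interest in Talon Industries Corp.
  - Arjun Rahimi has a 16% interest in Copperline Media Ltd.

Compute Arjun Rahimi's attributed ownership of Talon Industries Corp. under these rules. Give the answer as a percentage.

By spousal attribution (R1), Arjun Rahimi is treated as also owning Amira Olsen's interest in Copperline Media Ltd, giving 16% + 11% = 27%.
Chain via Copperline Media Ltd (R3): 27% × 21% = 5.67% of Talon Industries Corp.
Chain via Pinebrook Manufacturing Inc. (R3): 7% × 68% = 4.76% of Talon Industries Corp.
Aggregating (R2): 5.67% + 4.76% = 10.43%.

10.43%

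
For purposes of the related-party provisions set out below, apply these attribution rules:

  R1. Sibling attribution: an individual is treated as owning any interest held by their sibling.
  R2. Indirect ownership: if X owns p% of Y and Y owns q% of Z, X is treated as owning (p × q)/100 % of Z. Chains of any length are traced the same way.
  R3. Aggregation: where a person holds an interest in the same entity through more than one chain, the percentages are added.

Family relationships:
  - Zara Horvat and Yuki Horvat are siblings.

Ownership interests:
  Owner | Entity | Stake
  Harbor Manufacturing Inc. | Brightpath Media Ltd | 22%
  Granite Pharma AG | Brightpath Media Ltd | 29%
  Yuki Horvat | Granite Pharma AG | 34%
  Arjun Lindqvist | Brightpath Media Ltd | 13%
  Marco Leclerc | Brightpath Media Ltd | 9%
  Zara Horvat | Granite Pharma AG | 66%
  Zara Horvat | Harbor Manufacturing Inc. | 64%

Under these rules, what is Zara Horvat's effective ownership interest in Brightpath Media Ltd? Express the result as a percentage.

43.08%

By sibling attribution (R1), Zara Horvat is treated as also owning Yuki Horvat's interest in Granite Pharma AG, giving 66% + 34% = 100%.
Chain via Harbor Manufacturing Inc. (R2): 64% × 22% = 14.08% of Brightpath Media Ltd.
Chain via Granite Pharma AG (R2): 100% × 29% = 29% of Brightpath Media Ltd.
Aggregating (R3): 14.08% + 29% = 43.08%.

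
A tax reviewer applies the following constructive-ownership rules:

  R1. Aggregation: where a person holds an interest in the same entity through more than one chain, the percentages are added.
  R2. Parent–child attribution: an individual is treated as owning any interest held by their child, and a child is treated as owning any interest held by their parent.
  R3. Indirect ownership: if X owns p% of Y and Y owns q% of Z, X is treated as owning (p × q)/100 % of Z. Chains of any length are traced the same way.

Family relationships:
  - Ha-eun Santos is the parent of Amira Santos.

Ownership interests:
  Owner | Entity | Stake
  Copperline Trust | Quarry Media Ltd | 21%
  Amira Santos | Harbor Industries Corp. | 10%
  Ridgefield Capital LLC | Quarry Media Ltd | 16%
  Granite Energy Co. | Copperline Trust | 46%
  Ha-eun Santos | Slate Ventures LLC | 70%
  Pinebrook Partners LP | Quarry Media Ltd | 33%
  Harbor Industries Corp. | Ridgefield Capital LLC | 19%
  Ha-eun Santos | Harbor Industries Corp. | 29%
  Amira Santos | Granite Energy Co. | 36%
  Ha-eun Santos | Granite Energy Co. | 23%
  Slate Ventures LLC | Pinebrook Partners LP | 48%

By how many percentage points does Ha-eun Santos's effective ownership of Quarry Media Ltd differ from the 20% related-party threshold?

By parent–child attribution (R2), Ha-eun Santos is treated as also owning Amira Santos's interest in Granite Energy Co, giving 23% + 36% = 59%.
By parent–child attribution (R2), Ha-eun Santos is treated as also owning Amira Santos's interest in Harbor Industries Corp, giving 29% + 10% = 39%.
Chain via Granite Energy Co. → Copperline Trust (R3): 59% × 46% × 21% = 5.6994% of Quarry Media Ltd.
Chain via Harbor Industries Corp. → Ridgefield Capital LLC (R3): 39% × 19% × 16% = 1.1856% of Quarry Media Ltd.
Chain via Slate Ventures LLC → Pinebrook Partners LP (R3): 70% × 48% × 33% = 11.088% of Quarry Media Ltd.
Aggregating (R1): 5.6994% + 1.1856% + 11.088% = 17.973%.
17.973% falls short of the 20% threshold by 2.027 percentage points.

2.027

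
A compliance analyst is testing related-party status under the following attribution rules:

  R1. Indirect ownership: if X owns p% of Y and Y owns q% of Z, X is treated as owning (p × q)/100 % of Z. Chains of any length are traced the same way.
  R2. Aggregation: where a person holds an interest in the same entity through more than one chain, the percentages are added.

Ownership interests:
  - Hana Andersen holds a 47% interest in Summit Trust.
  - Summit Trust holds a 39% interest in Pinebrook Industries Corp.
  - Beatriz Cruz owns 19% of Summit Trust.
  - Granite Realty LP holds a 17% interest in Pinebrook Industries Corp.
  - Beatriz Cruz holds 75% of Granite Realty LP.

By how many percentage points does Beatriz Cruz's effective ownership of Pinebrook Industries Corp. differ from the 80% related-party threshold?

Chain via Granite Realty LP (R1): 75% × 17% = 12.75% of Pinebrook Industries Corp.
Chain via Summit Trust (R1): 19% × 39% = 7.41% of Pinebrook Industries Corp.
Aggregating (R2): 12.75% + 7.41% = 20.16%.
20.16% falls short of the 80% threshold by 59.84 percentage points.

59.84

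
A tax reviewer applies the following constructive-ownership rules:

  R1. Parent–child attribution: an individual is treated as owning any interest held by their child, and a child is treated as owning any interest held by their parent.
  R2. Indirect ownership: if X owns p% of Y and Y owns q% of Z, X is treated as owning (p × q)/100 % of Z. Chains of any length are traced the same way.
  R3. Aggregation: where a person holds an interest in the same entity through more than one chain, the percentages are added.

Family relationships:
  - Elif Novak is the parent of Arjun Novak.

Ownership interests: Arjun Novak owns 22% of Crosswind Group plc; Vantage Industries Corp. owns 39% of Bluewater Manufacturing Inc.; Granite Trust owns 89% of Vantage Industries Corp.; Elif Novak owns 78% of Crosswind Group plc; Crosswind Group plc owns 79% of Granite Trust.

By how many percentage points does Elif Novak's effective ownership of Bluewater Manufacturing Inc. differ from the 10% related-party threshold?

17.4209

By parent–child attribution (R1), Elif Novak is treated as also owning Arjun Novak's interest in Crosswind Group plc, giving 78% + 22% = 100%.
Chain via Crosswind Group plc → Granite Trust → Vantage Industries Corp. (R2): 100% × 79% × 89% × 39% = 27.4209% of Bluewater Manufacturing Inc.
27.4209% exceeds the 10% threshold by 17.4209 percentage points.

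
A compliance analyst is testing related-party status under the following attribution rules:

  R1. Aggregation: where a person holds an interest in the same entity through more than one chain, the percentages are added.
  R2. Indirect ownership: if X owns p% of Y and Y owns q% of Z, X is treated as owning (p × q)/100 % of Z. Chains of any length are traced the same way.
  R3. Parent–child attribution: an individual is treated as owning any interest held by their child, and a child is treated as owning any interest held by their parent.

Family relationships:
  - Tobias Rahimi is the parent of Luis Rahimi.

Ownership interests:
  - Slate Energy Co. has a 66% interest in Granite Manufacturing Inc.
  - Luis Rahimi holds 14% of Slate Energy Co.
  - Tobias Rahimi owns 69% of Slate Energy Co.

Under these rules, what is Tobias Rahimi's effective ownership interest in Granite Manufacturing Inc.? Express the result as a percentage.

54.78%

By parent–child attribution (R3), Tobias Rahimi is treated as also owning Luis Rahimi's interest in Slate Energy Co, giving 69% + 14% = 83%.
Chain via Slate Energy Co. (R2): 83% × 66% = 54.78% of Granite Manufacturing Inc.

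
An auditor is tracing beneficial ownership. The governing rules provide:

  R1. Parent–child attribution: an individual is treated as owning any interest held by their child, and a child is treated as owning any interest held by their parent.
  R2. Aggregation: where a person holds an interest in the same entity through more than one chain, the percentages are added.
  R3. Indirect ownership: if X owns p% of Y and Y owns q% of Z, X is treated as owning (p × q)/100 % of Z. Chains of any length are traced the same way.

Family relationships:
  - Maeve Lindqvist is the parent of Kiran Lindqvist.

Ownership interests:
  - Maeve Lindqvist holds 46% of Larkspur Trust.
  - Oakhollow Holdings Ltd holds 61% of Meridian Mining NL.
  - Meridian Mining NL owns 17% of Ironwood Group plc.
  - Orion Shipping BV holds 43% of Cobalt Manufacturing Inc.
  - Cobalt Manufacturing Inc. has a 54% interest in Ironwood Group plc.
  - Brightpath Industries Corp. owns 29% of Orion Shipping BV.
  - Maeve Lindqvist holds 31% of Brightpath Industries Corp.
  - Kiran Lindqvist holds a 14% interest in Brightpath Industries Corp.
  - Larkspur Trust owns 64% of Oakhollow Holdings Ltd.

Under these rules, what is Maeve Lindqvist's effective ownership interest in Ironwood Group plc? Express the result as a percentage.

6.083138%

By parent–child attribution (R1), Maeve Lindqvist is treated as also owning Kiran Lindqvist's interest in Brightpath Industries Corp, giving 31% + 14% = 45%.
Chain via Larkspur Trust → Oakhollow Holdings Ltd → Meridian Mining NL (R3): 46% × 64% × 61% × 17% = 3.052928% of Ironwood Group plc.
Chain via Brightpath Industries Corp. → Orion Shipping BV → Cobalt Manufacturing Inc. (R3): 45% × 29% × 43% × 54% = 3.03021% of Ironwood Group plc.
Aggregating (R2): 3.052928% + 3.03021% = 6.083138%.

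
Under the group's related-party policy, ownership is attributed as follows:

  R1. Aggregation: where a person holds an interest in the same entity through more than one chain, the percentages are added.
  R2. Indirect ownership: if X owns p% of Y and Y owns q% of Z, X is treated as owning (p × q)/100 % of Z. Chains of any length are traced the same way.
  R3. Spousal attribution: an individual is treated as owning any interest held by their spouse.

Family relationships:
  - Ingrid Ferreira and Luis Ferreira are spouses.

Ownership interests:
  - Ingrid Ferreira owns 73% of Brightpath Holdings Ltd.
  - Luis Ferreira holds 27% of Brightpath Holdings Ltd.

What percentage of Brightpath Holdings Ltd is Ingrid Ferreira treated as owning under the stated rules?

100%

By spousal attribution (R3), Ingrid Ferreira is treated as also owning Luis Ferreira's interest in Brightpath Holdings Ltd, giving 73% + 27% = 100%.
Direct interest in Brightpath Holdings Ltd: 100%.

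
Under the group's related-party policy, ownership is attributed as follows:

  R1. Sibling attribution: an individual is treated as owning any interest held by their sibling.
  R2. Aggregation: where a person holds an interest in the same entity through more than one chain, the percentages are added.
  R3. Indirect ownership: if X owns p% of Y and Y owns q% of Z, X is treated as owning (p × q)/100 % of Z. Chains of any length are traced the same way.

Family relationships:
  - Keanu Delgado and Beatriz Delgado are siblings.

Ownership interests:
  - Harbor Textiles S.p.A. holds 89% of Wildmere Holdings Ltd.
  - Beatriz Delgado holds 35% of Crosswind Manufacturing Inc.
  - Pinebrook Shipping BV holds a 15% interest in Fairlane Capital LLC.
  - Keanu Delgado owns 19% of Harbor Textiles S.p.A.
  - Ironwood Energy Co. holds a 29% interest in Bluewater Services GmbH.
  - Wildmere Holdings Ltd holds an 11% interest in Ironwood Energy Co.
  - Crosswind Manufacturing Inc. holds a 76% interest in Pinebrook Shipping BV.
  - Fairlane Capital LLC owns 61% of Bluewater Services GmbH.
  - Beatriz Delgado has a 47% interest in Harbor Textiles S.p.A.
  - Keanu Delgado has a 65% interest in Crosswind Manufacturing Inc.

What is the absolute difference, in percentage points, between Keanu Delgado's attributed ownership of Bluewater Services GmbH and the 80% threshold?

71.172194

By sibling attribution (R1), Keanu Delgado is treated as also owning Beatriz Delgado's interest in Crosswind Manufacturing Inc, giving 65% + 35% = 100%.
By sibling attribution (R1), Keanu Delgado is treated as also owning Beatriz Delgado's interest in Harbor Textiles S.p.A, giving 19% + 47% = 66%.
Chain via Crosswind Manufacturing Inc. → Pinebrook Shipping BV → Fairlane Capital LLC (R3): 100% × 76% × 15% × 61% = 6.954% of Bluewater Services GmbH.
Chain via Harbor Textiles S.p.A. → Wildmere Holdings Ltd → Ironwood Energy Co. (R3): 66% × 89% × 11% × 29% = 1.873806% of Bluewater Services GmbH.
Aggregating (R2): 6.954% + 1.873806% = 8.827806%.
8.827806% falls short of the 80% threshold by 71.172194 percentage points.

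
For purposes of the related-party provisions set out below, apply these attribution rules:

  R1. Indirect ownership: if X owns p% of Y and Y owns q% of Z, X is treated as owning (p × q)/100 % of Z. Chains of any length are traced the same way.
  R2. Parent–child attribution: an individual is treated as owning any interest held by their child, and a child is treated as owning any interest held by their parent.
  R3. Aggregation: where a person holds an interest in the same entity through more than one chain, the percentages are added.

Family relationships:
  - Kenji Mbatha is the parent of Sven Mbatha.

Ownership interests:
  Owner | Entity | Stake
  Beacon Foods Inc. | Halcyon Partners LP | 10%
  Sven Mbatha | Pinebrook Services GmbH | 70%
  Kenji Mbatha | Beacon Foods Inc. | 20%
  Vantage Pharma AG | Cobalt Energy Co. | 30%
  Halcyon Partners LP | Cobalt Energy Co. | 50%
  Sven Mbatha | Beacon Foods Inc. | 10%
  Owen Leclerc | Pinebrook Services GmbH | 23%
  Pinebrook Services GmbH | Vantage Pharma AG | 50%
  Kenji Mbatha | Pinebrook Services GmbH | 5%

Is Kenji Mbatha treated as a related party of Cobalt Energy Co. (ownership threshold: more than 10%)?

By parent–child attribution (R2), Kenji Mbatha is treated as also owning Sven Mbatha's interest in Pinebrook Services GmbH, giving 5% + 70% = 75%.
By parent–child attribution (R2), Kenji Mbatha is treated as also owning Sven Mbatha's interest in Beacon Foods Inc, giving 20% + 10% = 30%.
Chain via Pinebrook Services GmbH → Vantage Pharma AG (R1): 75% × 50% × 30% = 11.25% of Cobalt Energy Co.
Chain via Beacon Foods Inc. → Halcyon Partners LP (R1): 30% × 10% × 50% = 1.5% of Cobalt Energy Co.
Aggregating (R3): 11.25% + 1.5% = 12.75%.
12.75% exceeds the 10% threshold, so Kenji is a related party to Cobalt Energy Co.

Yes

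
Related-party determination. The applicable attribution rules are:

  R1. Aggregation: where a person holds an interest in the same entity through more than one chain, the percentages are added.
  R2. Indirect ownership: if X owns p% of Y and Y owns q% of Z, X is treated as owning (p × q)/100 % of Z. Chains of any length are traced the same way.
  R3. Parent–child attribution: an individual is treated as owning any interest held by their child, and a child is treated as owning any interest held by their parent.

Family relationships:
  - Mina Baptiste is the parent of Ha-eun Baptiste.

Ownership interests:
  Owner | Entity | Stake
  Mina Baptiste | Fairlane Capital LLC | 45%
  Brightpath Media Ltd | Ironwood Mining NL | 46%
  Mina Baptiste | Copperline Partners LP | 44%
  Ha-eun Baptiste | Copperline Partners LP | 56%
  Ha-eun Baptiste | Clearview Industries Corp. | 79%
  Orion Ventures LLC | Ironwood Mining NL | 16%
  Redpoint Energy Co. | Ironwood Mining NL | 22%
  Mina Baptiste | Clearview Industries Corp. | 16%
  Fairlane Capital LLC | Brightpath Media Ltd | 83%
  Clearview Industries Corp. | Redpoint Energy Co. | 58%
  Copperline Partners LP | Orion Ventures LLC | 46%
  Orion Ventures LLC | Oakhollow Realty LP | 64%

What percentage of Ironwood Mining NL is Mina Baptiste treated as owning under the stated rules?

36.663%

By parent–child attribution (R3), Mina Baptiste is treated as also owning Ha-eun Baptiste's interest in Clearview Industries Corp, giving 16% + 79% = 95%.
By parent–child attribution (R3), Mina Baptiste is treated as also owning Ha-eun Baptiste's interest in Copperline Partners LP, giving 44% + 56% = 100%.
Chain via Fairlane Capital LLC → Brightpath Media Ltd (R2): 45% × 83% × 46% = 17.181% of Ironwood Mining NL.
Chain via Clearview Industries Corp. → Redpoint Energy Co. (R2): 95% × 58% × 22% = 12.122% of Ironwood Mining NL.
Chain via Copperline Partners LP → Orion Ventures LLC (R2): 100% × 46% × 16% = 7.36% of Ironwood Mining NL.
Aggregating (R1): 17.181% + 12.122% + 7.36% = 36.663%.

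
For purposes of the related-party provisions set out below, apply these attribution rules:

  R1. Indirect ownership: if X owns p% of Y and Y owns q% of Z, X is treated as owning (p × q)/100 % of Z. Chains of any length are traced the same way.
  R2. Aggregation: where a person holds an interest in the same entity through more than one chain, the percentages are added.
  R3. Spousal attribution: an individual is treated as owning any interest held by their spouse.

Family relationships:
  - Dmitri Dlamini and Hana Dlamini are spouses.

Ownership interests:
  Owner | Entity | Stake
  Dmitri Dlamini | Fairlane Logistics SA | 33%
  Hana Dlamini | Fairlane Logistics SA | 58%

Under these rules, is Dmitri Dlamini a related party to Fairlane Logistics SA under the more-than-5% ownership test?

By spousal attribution (R3), Dmitri Dlamini is treated as also owning Hana Dlamini's interest in Fairlane Logistics SA, giving 33% + 58% = 91%.
Direct interest in Fairlane Logistics SA: 91%.
91% exceeds the 5% threshold, so Dmitri is a related party to Fairlane Logistics SA.

Yes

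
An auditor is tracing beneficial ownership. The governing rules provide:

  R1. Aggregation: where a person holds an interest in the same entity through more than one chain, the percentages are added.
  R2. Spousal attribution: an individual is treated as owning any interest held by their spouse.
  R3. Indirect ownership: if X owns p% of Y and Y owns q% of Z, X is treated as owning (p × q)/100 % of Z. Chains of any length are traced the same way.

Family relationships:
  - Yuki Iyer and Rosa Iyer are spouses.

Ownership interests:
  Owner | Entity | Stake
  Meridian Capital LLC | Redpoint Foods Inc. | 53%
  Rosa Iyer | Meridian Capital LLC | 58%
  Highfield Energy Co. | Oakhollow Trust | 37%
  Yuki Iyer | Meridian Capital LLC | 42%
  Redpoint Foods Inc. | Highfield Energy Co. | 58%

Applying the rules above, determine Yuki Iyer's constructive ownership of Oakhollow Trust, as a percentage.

11.3738%

By spousal attribution (R2), Yuki Iyer is treated as also owning Rosa Iyer's interest in Meridian Capital LLC, giving 42% + 58% = 100%.
Chain via Meridian Capital LLC → Redpoint Foods Inc. → Highfield Energy Co. (R3): 100% × 53% × 58% × 37% = 11.3738% of Oakhollow Trust.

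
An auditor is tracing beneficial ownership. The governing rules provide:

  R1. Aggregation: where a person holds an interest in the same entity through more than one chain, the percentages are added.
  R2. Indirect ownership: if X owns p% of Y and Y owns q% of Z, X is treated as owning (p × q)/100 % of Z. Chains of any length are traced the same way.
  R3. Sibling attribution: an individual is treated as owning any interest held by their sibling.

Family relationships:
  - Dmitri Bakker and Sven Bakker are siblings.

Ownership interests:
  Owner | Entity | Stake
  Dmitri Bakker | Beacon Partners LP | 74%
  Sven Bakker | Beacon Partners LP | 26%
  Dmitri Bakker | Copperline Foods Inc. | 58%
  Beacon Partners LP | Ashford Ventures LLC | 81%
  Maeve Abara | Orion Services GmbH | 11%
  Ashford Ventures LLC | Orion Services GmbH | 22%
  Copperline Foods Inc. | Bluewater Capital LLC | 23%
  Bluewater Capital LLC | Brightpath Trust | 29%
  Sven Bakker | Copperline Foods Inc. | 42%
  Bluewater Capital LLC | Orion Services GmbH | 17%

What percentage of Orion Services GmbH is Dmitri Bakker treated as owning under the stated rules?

21.73%

By sibling attribution (R3), Dmitri Bakker is treated as also owning Sven Bakker's interest in Copperline Foods Inc, giving 58% + 42% = 100%.
By sibling attribution (R3), Dmitri Bakker is treated as also owning Sven Bakker's interest in Beacon Partners LP, giving 74% + 26% = 100%.
Chain via Copperline Foods Inc. → Bluewater Capital LLC (R2): 100% × 23% × 17% = 3.91% of Orion Services GmbH.
Chain via Beacon Partners LP → Ashford Ventures LLC (R2): 100% × 81% × 22% = 17.82% of Orion Services GmbH.
Aggregating (R1): 3.91% + 17.82% = 21.73%.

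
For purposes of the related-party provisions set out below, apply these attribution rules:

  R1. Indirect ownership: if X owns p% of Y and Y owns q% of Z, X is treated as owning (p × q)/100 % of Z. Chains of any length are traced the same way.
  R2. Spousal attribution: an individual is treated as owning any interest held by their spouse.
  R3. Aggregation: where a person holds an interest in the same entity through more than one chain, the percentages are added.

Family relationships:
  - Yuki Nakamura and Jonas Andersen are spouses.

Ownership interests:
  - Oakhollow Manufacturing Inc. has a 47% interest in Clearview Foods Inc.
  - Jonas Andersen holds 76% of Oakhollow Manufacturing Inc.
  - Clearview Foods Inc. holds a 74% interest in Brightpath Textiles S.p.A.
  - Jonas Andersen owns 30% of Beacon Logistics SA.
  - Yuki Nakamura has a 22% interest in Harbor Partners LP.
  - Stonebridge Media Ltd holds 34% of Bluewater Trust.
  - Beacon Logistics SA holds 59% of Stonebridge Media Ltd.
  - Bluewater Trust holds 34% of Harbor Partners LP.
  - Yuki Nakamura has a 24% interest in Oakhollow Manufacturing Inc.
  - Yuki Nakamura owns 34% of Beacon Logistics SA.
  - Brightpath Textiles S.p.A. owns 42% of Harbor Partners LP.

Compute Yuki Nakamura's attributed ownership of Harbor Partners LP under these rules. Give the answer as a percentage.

40.972656%

By spousal attribution (R2), Yuki Nakamura is treated as also owning Jonas Andersen's interest in Oakhollow Manufacturing Inc, giving 24% + 76% = 100%.
By spousal attribution (R2), Yuki Nakamura is treated as also owning Jonas Andersen's interest in Beacon Logistics SA, giving 34% + 30% = 64%.
Chain via Oakhollow Manufacturing Inc. → Clearview Foods Inc. → Brightpath Textiles S.p.A. (R1): 100% × 47% × 74% × 42% = 14.6076% of Harbor Partners LP.
Chain via Beacon Logistics SA → Stonebridge Media Ltd → Bluewater Trust (R1): 64% × 59% × 34% × 34% = 4.365056% of Harbor Partners LP.
Direct interest in Harbor Partners LP: 22%.
Aggregating (R3): 14.6076% + 4.365056% + 22% = 40.972656%.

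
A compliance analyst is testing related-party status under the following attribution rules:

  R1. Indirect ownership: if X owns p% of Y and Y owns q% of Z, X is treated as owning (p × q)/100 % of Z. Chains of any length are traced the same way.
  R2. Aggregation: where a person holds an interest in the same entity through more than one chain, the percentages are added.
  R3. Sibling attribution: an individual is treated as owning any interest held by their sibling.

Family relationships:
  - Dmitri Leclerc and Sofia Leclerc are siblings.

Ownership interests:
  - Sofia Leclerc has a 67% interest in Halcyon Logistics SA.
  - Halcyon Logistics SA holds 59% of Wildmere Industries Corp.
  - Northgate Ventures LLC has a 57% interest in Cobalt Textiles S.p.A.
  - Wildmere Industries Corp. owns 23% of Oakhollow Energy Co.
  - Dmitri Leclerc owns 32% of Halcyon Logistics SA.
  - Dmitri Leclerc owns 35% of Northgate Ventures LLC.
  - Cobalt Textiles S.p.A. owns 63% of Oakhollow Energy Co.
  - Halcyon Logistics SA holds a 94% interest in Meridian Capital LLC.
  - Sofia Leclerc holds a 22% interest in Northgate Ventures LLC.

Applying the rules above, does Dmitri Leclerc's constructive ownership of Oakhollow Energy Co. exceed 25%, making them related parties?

By sibling attribution (R3), Dmitri Leclerc is treated as also owning Sofia Leclerc's interest in Halcyon Logistics SA, giving 32% + 67% = 99%.
By sibling attribution (R3), Dmitri Leclerc is treated as also owning Sofia Leclerc's interest in Northgate Ventures LLC, giving 35% + 22% = 57%.
Chain via Halcyon Logistics SA → Wildmere Industries Corp. (R1): 99% × 59% × 23% = 13.4343% of Oakhollow Energy Co.
Chain via Northgate Ventures LLC → Cobalt Textiles S.p.A. (R1): 57% × 57% × 63% = 20.4687% of Oakhollow Energy Co.
Aggregating (R2): 13.4343% + 20.4687% = 33.903%.
33.903% exceeds the 25% threshold, so Dmitri is a related party to Oakhollow Energy Co.

Yes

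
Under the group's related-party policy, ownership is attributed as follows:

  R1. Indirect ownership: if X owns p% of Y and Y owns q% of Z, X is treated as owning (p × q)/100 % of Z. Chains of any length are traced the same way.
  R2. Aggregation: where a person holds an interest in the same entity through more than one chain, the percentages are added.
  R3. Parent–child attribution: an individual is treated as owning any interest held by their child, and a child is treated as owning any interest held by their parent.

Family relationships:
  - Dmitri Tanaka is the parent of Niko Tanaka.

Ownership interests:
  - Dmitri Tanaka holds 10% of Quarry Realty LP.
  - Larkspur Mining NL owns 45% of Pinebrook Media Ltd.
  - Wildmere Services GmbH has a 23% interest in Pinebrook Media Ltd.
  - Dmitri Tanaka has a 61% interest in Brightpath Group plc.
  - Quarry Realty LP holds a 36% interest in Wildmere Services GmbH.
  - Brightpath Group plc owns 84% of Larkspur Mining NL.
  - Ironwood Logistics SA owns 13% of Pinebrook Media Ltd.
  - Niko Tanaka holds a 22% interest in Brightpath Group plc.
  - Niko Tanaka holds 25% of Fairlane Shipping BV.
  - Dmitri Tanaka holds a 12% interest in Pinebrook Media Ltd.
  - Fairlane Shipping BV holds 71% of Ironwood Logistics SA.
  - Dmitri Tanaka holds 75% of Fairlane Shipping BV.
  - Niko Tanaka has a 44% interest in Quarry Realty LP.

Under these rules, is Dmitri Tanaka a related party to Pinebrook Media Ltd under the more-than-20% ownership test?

By parent–child attribution (R3), Dmitri Tanaka is treated as also owning Niko Tanaka's interest in Quarry Realty LP, giving 10% + 44% = 54%.
By parent–child attribution (R3), Dmitri Tanaka is treated as also owning Niko Tanaka's interest in Fairlane Shipping BV, giving 75% + 25% = 100%.
By parent–child attribution (R3), Dmitri Tanaka is treated as also owning Niko Tanaka's interest in Brightpath Group plc, giving 61% + 22% = 83%.
Chain via Quarry Realty LP → Wildmere Services GmbH (R1): 54% × 36% × 23% = 4.4712% of Pinebrook Media Ltd.
Chain via Fairlane Shipping BV → Ironwood Logistics SA (R1): 100% × 71% × 13% = 9.23% of Pinebrook Media Ltd.
Chain via Brightpath Group plc → Larkspur Mining NL (R1): 83% × 84% × 45% = 31.374% of Pinebrook Media Ltd.
Direct interest in Pinebrook Media Ltd: 12%.
Aggregating (R2): 4.4712% + 9.23% + 31.374% + 12% = 57.0752%.
57.0752% exceeds the 20% threshold, so Dmitri is a related party to Pinebrook Media Ltd.

Yes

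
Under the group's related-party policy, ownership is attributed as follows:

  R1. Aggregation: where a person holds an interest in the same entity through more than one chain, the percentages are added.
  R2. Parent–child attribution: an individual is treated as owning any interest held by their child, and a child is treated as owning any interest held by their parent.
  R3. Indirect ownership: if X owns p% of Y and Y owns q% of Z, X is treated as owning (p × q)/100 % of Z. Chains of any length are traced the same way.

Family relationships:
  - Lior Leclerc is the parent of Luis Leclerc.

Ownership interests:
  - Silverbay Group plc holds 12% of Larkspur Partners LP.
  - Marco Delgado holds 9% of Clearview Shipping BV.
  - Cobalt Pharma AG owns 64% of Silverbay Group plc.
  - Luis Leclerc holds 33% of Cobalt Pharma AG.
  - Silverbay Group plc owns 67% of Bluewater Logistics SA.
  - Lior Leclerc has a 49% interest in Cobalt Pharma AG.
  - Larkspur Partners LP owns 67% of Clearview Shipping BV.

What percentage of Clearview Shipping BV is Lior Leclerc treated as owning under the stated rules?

4.219392%

By parent–child attribution (R2), Lior Leclerc is treated as also owning Luis Leclerc's interest in Cobalt Pharma AG, giving 49% + 33% = 82%.
Chain via Cobalt Pharma AG → Silverbay Group plc → Larkspur Partners LP (R3): 82% × 64% × 12% × 67% = 4.219392% of Clearview Shipping BV.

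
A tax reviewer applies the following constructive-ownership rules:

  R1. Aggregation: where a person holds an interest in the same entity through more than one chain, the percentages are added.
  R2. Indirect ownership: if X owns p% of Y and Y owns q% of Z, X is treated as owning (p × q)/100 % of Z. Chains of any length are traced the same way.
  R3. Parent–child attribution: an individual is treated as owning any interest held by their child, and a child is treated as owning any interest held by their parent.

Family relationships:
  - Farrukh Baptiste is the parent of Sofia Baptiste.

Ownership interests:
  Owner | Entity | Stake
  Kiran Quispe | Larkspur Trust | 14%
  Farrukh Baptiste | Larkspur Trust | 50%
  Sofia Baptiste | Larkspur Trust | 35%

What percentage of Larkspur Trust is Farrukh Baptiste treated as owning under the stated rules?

85%

By parent–child attribution (R3), Farrukh Baptiste is treated as also owning Sofia Baptiste's interest in Larkspur Trust, giving 50% + 35% = 85%.
Direct interest in Larkspur Trust: 85%.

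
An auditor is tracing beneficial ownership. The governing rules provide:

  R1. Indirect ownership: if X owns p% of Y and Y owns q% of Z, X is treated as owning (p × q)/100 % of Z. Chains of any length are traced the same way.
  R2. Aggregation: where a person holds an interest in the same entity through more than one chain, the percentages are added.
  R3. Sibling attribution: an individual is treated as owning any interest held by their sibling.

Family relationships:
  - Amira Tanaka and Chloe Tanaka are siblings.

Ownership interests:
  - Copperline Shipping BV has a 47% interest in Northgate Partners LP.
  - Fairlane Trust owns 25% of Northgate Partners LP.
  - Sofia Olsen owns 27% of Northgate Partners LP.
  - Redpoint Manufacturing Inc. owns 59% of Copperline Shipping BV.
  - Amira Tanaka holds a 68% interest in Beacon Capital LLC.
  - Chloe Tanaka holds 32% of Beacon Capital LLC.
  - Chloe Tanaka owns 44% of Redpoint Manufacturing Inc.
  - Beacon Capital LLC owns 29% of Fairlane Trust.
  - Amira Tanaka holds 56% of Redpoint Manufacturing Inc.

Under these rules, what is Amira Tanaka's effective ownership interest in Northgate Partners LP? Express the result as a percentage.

By sibling attribution (R3), Amira Tanaka is treated as also owning Chloe Tanaka's interest in Redpoint Manufacturing Inc, giving 56% + 44% = 100%.
By sibling attribution (R3), Amira Tanaka is treated as also owning Chloe Tanaka's interest in Beacon Capital LLC, giving 68% + 32% = 100%.
Chain via Redpoint Manufacturing Inc. → Copperline Shipping BV (R1): 100% × 59% × 47% = 27.73% of Northgate Partners LP.
Chain via Beacon Capital LLC → Fairlane Trust (R1): 100% × 29% × 25% = 7.25% of Northgate Partners LP.
Aggregating (R2): 27.73% + 7.25% = 34.98%.

34.98%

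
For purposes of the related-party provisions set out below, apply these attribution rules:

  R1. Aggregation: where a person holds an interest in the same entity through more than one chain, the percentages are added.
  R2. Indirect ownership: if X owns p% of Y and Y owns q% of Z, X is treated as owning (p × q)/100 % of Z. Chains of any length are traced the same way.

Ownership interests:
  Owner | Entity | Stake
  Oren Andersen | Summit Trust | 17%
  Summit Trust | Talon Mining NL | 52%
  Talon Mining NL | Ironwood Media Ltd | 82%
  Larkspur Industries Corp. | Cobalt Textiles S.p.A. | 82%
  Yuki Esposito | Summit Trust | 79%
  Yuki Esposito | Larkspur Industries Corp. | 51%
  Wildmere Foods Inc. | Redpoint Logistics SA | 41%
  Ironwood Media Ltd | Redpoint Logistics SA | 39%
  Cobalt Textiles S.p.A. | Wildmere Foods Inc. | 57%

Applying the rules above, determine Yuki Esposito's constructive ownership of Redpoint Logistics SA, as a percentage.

22.910718%

Chain via Larkspur Industries Corp. → Cobalt Textiles S.p.A. → Wildmere Foods Inc. (R2): 51% × 82% × 57% × 41% = 9.773334% of Redpoint Logistics SA.
Chain via Summit Trust → Talon Mining NL → Ironwood Media Ltd (R2): 79% × 52% × 82% × 39% = 13.137384% of Redpoint Logistics SA.
Aggregating (R1): 9.773334% + 13.137384% = 22.910718%.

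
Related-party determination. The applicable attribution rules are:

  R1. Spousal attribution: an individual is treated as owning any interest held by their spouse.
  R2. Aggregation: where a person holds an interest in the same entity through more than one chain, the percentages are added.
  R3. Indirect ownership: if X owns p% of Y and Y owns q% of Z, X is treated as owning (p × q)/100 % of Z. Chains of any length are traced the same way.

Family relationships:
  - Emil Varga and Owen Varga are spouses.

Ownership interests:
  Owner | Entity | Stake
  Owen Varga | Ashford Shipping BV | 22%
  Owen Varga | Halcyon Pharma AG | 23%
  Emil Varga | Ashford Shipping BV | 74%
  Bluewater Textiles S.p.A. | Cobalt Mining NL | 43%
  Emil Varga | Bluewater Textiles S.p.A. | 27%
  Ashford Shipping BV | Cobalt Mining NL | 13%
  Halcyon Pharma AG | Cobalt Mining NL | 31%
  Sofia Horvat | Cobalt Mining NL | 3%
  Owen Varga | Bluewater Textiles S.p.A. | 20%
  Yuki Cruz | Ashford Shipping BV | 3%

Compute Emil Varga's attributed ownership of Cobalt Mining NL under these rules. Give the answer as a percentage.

39.82%

By spousal attribution (R1), Emil Varga is treated as also owning Owen Varga's interest in Ashford Shipping BV, giving 74% + 22% = 96%.
By spousal attribution (R1), Emil Varga is treated as also owning Owen Varga's interest in Bluewater Textiles S.p.A, giving 27% + 20% = 47%.
By spousal attribution (R1), Emil Varga is treated as owning Owen Varga's 23% interest in Halcyon Pharma AG.
Chain via Ashford Shipping BV (R3): 96% × 13% = 12.48% of Cobalt Mining NL.
Chain via Bluewater Textiles S.p.A. (R3): 47% × 43% = 20.21% of Cobalt Mining NL.
Chain via Halcyon Pharma AG (R3): 23% × 31% = 7.13% of Cobalt Mining NL.
Aggregating (R2): 12.48% + 20.21% + 7.13% = 39.82%.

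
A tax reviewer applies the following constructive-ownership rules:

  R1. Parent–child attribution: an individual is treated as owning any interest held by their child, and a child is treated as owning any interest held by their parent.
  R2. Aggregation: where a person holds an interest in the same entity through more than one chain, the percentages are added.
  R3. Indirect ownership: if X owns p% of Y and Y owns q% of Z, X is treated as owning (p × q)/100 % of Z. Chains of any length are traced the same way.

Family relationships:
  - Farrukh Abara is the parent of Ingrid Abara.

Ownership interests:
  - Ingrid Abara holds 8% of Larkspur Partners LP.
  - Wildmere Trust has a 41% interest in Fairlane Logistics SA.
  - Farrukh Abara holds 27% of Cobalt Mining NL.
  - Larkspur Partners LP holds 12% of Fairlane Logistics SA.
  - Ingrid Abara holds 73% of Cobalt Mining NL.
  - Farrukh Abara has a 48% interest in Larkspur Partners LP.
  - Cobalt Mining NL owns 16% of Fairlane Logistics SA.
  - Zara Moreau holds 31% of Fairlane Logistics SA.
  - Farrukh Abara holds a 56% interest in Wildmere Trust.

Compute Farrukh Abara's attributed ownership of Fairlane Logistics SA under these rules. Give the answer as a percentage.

By parent–child attribution (R1), Farrukh Abara is treated as also owning Ingrid Abara's interest in Larkspur Partners LP, giving 48% + 8% = 56%.
By parent–child attribution (R1), Farrukh Abara is treated as also owning Ingrid Abara's interest in Cobalt Mining NL, giving 27% + 73% = 100%.
Chain via Larkspur Partners LP (R3): 56% × 12% = 6.72% of Fairlane Logistics SA.
Chain via Wildmere Trust (R3): 56% × 41% = 22.96% of Fairlane Logistics SA.
Chain via Cobalt Mining NL (R3): 100% × 16% = 16% of Fairlane Logistics SA.
Aggregating (R2): 6.72% + 22.96% + 16% = 45.68%.

45.68%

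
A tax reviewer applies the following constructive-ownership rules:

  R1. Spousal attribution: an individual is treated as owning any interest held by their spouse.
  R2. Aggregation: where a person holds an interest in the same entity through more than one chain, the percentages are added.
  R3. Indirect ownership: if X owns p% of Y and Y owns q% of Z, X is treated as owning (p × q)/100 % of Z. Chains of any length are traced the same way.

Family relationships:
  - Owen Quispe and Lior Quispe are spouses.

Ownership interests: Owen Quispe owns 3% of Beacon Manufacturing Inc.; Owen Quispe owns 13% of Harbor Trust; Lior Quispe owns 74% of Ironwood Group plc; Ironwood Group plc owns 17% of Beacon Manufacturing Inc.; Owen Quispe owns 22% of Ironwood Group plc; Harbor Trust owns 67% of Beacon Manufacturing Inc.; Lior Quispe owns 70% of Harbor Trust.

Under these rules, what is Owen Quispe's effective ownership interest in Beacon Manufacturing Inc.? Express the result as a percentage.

By spousal attribution (R1), Owen Quispe is treated as also owning Lior Quispe's interest in Harbor Trust, giving 13% + 70% = 83%.
By spousal attribution (R1), Owen Quispe is treated as also owning Lior Quispe's interest in Ironwood Group plc, giving 22% + 74% = 96%.
Chain via Harbor Trust (R3): 83% × 67% = 55.61% of Beacon Manufacturing Inc.
Chain via Ironwood Group plc (R3): 96% × 17% = 16.32% of Beacon Manufacturing Inc.
Direct interest in Beacon Manufacturing Inc: 3%.
Aggregating (R2): 55.61% + 16.32% + 3% = 74.93%.

74.93%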